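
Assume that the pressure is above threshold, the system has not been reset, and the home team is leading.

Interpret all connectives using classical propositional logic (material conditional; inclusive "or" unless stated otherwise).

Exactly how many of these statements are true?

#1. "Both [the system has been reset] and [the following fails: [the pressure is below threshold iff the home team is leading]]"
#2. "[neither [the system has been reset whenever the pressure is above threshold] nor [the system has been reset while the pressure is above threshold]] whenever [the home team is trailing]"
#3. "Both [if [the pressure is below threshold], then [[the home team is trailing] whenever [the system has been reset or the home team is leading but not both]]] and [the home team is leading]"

Let W = "the system has been reset" (F), N = "the pressure is above threshold" (T), S = "the home team is leading" (T).

#1: This is W & ~(~N <-> S).

~N = ~T = F
~N <-> S = F <-> T = F
~(~N <-> S) = ~F = T
W & ~(~N <-> S) = F & T = F
Thus #1 is false.

#2: In symbols: ~S -> ((N -> W) nor (W & N))

~S = ~T = F
N -> W = T -> F = F
W & N = F & T = F
(N -> W) nor (W & N) = F nor F = T
~S -> ((N -> W) nor (W & N)) = F -> T = T
Thus #2 is true.

#3: Parsed as (~N -> ((W xor S) -> ~S)) & S

~N = ~T = F
W xor S = F xor T = T
~S = ~T = F
(W xor S) -> ~S = T -> F = F
~N -> ((W xor S) -> ~S) = F -> F = T
(~N -> ((W xor S) -> ~S)) & S = T & T = T
So #3 is true.

True statements: 2 (#2, #3).

2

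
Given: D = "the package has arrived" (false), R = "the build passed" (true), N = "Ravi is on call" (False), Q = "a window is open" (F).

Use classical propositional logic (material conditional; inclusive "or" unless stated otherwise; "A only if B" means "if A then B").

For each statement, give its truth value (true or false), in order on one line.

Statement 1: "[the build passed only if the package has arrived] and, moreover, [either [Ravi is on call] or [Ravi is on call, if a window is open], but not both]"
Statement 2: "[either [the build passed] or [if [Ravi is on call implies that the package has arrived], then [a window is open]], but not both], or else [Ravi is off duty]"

Statement 1: In symbols: (R → D) ∧ (N ⊕ (Q → N))

R → D = T → F = F
Q → N = F → F = T
N ⊕ (Q → N) = F ⊕ T = T
(R → D) ∧ (N ⊕ (Q → N)) = F ∧ T = F
Hence Statement 1 is false.

Statement 2: Formalization: (R ⊕ ((N → D) → Q)) ∨ ¬N

N → D = F → F = T
(N → D) → Q = T → F = F
R ⊕ ((N → D) → Q) = T ⊕ F = T
¬N = ¬F = T
(R ⊕ ((N → D) → Q)) ∨ ¬N = T ∨ T = T
So Statement 2 is true.

Statement 1 false / Statement 2 true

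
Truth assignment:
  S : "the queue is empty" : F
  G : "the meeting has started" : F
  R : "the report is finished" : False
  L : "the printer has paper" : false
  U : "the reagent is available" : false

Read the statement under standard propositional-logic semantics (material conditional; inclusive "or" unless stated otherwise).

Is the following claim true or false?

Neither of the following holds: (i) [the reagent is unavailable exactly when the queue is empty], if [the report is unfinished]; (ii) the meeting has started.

true

Values: R=F, U=F, S=F, G=F.
Parsed as (¬R → (¬U ↔ S)) ↓ G

¬R = ¬F = T
¬U = ¬F = T
¬U ↔ S = T ↔ F = F
¬R → (¬U ↔ S) = T → F = F
(¬R → (¬U ↔ S)) ↓ G = F ↓ F = T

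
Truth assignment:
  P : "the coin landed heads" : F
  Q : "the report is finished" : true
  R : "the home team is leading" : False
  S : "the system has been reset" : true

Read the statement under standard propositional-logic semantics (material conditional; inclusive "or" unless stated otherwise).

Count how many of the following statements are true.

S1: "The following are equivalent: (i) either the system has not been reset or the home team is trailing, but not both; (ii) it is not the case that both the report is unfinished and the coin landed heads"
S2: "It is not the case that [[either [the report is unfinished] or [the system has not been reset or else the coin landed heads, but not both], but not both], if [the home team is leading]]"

1

S1: In symbols: (~S xor ~R) <-> (~Q nand P)

~S = ~T = F
~R = ~F = T
~S xor ~R = F xor T = T
~Q = ~T = F
~Q nand P = F nand F = T
(~S xor ~R) <-> (~Q nand P) = T <-> T = T
Thus S1 is true.

S2: Parsed as ~(R -> (~Q xor (~S xor P)))

~Q = ~T = F
~S = ~T = F
~S xor P = F xor F = F
~Q xor (~S xor P) = F xor F = F
R -> (~Q xor (~S xor P)) = F -> F = T
~(R -> (~Q xor (~S xor P))) = ~T = F
Thus S2 is false.

1 of the 2 statements is true.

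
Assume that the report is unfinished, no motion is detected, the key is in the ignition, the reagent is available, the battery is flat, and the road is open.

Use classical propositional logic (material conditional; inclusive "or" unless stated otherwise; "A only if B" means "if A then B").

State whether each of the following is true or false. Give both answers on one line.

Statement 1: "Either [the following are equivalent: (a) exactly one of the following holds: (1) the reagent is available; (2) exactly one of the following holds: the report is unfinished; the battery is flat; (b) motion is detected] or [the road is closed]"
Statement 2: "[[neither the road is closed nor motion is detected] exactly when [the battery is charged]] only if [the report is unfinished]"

Statement 1 False, Statement 2 True

Let S = "the reagent is available" (T), P = "the report is finished" (F), U = "the battery is charged" (F), Q = "motion is detected" (F), V = "the road is closed" (F).

Statement 1: This is ((S ⊕ (¬P ⊕ ¬U)) ↔ Q) ∨ V.

¬P = ¬F = T
¬U = ¬F = T
¬P ⊕ ¬U = T ⊕ T = F
S ⊕ (¬P ⊕ ¬U) = T ⊕ F = T
(S ⊕ (¬P ⊕ ¬U)) ↔ Q = T ↔ F = F
((S ⊕ (¬P ⊕ ¬U)) ↔ Q) ∨ V = F ∨ F = F
Hence Statement 1 is false.

Statement 2: This is ((V ↓ Q) ↔ U) → ¬P.

V ↓ Q = F ↓ F = T
(V ↓ Q) ↔ U = T ↔ F = F
¬P = ¬F = T
((V ↓ Q) ↔ U) → ¬P = F → T = T
Thus Statement 2 is true.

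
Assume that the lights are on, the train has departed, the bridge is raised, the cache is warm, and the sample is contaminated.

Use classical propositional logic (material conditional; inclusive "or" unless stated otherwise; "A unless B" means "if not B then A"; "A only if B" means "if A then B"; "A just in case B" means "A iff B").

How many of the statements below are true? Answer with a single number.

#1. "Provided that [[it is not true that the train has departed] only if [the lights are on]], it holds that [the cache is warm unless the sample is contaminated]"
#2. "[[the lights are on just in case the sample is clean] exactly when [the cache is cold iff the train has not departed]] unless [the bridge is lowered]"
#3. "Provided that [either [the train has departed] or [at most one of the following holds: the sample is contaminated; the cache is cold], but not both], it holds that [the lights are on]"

Let M = "the train has departed" (T), U = "the lights are on" (T), D = "the cache is warm" (T), P = "the sample is contaminated" (T), K = "the bridge is raised" (T).

#1: This is (~M -> U) -> (D | P).

~M = ~T = F
~M -> U = F -> T = T
D | P = T | T = T
(~M -> U) -> (D | P) = T -> T = T
Hence #1 is true.

#2: In symbols: ((U <-> ~P) <-> (~D <-> ~M)) | ~K

~P = ~T = F
U <-> ~P = T <-> F = F
~D = ~T = F
~M = ~T = F
~D <-> ~M = F <-> F = T
(U <-> ~P) <-> (~D <-> ~M) = F <-> T = F
~K = ~T = F
((U <-> ~P) <-> (~D <-> ~M)) | ~K = F | F = F
Hence #2 is false.

#3: This is (M xor (P nand ~D)) -> U.

~D = ~T = F
P nand ~D = T nand F = T
M xor (P nand ~D) = T xor T = F
(M xor (P nand ~D)) -> U = F -> T = T
So #3 is true.

Count: 2.

2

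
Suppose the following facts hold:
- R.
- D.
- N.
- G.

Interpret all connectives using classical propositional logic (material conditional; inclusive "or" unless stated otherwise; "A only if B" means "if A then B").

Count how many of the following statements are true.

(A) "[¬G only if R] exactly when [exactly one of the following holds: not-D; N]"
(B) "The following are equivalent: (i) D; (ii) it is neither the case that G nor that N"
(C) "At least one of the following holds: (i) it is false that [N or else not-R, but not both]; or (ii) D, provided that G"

(A): This is (¬G → R) ↔ (¬D ⊕ N).

¬G = ¬T = F
¬G → R = F → T = T
¬D = ¬T = F
¬D ⊕ N = F ⊕ T = T
(¬G → R) ↔ (¬D ⊕ N) = T ↔ T = T
Thus (A) is true.

(B): Formalization: D ↔ (G ↓ N)

G ↓ N = T ↓ T = F
D ↔ (G ↓ N) = T ↔ F = F
Thus (B) is false.

(C): Formalization: ¬(N ⊕ ¬R) ∨ (G → D)

¬R = ¬T = F
N ⊕ ¬R = T ⊕ F = T
¬(N ⊕ ¬R) = ¬T = F
G → D = T → T = T
¬(N ⊕ ¬R) ∨ (G → D) = F ∨ T = T
So (C) is true.

True statements: 2 ((A), (C)).

2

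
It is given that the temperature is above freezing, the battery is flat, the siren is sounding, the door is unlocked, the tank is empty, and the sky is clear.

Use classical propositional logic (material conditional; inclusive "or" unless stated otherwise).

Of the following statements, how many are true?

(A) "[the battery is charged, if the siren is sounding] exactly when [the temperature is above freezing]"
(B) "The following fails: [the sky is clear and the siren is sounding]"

Let M = "the siren is sounding" (T), Q = "the battery is charged" (F), V = "the temperature is below freezing" (F), K = "the sky is overcast" (F).

(A): This is (M → Q) ↔ ¬V.

M → Q = T → F = F
¬V = ¬F = T
(M → Q) ↔ ¬V = F ↔ T = F
So (A) is false.

(B): In symbols: ¬(¬K ∧ M)

¬K = ¬F = T
¬K ∧ M = T ∧ T = T
¬(¬K ∧ M) = ¬T = F
Thus (B) is false.

0 of the 2 statements are true (none).

0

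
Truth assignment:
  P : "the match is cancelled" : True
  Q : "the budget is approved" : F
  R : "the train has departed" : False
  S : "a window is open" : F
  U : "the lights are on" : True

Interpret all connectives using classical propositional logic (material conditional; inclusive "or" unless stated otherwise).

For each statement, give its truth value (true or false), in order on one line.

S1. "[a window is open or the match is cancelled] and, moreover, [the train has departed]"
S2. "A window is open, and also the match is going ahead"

S1: In symbols: (S | P) & R

S | P = F | T = T
(S | P) & R = T & F = F
Hence S1 is false.

S2: Formalization: S & ~P

~P = ~T = F
S & ~P = F & F = F
Thus S2 is false.

S1 False; S2 False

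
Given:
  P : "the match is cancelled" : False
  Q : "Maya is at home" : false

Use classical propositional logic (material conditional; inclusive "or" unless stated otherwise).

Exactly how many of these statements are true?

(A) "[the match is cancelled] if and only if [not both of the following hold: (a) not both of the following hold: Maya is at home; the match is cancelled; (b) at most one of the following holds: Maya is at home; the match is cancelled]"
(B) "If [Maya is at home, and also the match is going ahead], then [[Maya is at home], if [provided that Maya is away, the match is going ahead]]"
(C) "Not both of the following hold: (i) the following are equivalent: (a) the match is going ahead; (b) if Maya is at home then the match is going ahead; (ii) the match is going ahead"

2

(A): In symbols: P <-> ((Q nand P) nand (Q nand P))

Q nand P = F nand F = T
Q nand P = F nand F = T
(Q nand P) nand (Q nand P) = T nand T = F
P <-> ((Q nand P) nand (Q nand P)) = F <-> F = T
Hence (A) is true.

(B): Parsed as (Q & ~P) -> ((~Q -> ~P) -> Q)

~P = ~F = T
Q & ~P = F & T = F
~Q = ~F = T
~P = ~F = T
~Q -> ~P = T -> T = T
(~Q -> ~P) -> Q = T -> F = F
(Q & ~P) -> ((~Q -> ~P) -> Q) = F -> F = T
Thus (B) is true.

(C): Parsed as (~P <-> (Q -> ~P)) nand ~P

~P = ~F = T
~P = ~F = T
Q -> ~P = F -> T = T
~P <-> (Q -> ~P) = T <-> T = T
~P = ~F = T
(~P <-> (Q -> ~P)) nand ~P = T nand T = F
Thus (C) is false.

2 of the 3 statements are true ((A), (B)).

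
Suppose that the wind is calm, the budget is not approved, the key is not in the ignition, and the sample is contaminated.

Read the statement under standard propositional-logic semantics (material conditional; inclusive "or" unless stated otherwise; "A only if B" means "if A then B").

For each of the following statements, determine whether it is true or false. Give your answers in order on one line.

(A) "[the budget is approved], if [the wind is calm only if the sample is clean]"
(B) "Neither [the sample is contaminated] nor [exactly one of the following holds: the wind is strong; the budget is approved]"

Let N = "the wind is strong" (False), H = "the sample is contaminated" (True), G = "the budget is approved" (False).

(A): Parsed as (not N -> not H) -> G

not N = not False = True
not H = not True = False
not N -> not H = True -> False = False
(not N -> not H) -> G = False -> False = True
So (A) is true.

(B): Formalization: H nor (N xor G)

N xor G = False xor False = False
H nor (N xor G) = True nor False = False
Thus (B) is false.

(A) T / (B) F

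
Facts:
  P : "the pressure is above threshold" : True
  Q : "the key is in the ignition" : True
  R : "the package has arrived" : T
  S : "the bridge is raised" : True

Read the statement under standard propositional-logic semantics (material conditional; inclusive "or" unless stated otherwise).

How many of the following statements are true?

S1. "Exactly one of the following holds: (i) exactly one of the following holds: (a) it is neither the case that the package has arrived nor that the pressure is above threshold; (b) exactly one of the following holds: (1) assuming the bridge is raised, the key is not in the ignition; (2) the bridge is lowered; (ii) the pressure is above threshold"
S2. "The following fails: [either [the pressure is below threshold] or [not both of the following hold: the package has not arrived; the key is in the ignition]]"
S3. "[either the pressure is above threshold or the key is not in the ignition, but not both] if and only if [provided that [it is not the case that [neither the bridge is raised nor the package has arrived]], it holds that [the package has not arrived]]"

S1: Parsed as ((R nor P) xor ((S -> ~Q) xor ~S)) xor P

R nor P = T nor T = F
~Q = ~T = F
S -> ~Q = T -> F = F
~S = ~T = F
(S -> ~Q) xor ~S = F xor F = F
(R nor P) xor ((S -> ~Q) xor ~S) = F xor F = F
((R nor P) xor ((S -> ~Q) xor ~S)) xor P = F xor T = T
So S1 is true.

S2: This is ~(~P | (~R nand Q)).

~P = ~T = F
~R = ~T = F
~R nand Q = F nand T = T
~P | (~R nand Q) = F | T = T
~(~P | (~R nand Q)) = ~T = F
Hence S2 is false.

S3: Parsed as (P xor ~Q) <-> (~(S nor R) -> ~R)

~Q = ~T = F
P xor ~Q = T xor F = T
S nor R = T nor T = F
~(S nor R) = ~F = T
~R = ~T = F
~(S nor R) -> ~R = T -> F = F
(P xor ~Q) <-> (~(S nor R) -> ~R) = T <-> F = F
Hence S3 is false.

Count: 1.

1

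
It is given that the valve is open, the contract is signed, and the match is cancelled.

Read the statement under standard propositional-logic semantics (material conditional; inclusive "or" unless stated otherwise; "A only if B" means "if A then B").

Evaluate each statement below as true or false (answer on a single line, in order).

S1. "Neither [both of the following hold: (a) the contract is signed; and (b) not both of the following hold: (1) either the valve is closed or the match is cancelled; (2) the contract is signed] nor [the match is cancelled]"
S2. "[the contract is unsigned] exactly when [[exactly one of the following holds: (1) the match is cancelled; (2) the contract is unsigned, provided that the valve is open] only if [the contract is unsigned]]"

S1 False; S2 True

Let Q = "the contract is signed" (T), P = "the valve is open" (T), R = "the match is cancelled" (T).

S1: Parsed as (Q & ((~P | R) nand Q)) nor R

~P = ~T = F
~P | R = F | T = T
(~P | R) nand Q = T nand T = F
Q & ((~P | R) nand Q) = T & F = F
(Q & ((~P | R) nand Q)) nor R = F nor T = F
Hence S1 is false.

S2: In symbols: ~Q <-> ((R xor (P -> ~Q)) -> ~Q)

~Q = ~T = F
~Q = ~T = F
P -> ~Q = T -> F = F
R xor (P -> ~Q) = T xor F = T
~Q = ~T = F
(R xor (P -> ~Q)) -> ~Q = T -> F = F
~Q <-> ((R xor (P -> ~Q)) -> ~Q) = F <-> F = T
Thus S2 is true.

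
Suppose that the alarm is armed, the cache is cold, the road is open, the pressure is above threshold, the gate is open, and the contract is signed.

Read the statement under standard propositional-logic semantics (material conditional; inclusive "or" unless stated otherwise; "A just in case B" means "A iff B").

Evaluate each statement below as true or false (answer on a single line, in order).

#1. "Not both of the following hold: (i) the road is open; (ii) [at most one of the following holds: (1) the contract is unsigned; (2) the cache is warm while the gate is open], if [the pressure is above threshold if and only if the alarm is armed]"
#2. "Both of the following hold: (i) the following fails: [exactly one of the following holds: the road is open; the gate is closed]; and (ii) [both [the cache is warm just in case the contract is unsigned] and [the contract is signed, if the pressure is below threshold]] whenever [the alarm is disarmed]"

Let V = "the road is closed" (False), U = "the pressure is above threshold" (True), K = "the alarm is armed" (True), Q = "the contract is signed" (True), P = "the cache is warm" (False), S = "the gate is open" (True).

#1: In symbols: not V nand ((U iff K) -> (not Q nand (P and S)))

not V = not False = True
U iff K = True iff True = True
not Q = not True = False
P and S = False and True = False
not Q nand (P and S) = False nand False = True
(U iff K) -> (not Q nand (P and S)) = True -> True = True
not V nand ((U iff K) -> (not Q nand (P and S))) = True nand True = False
So #1 is false.

#2: This is not (not V xor not S) and (not K -> ((P iff not Q) and (not U -> Q))).

not V = not False = True
not S = not True = False
not V xor not S = True xor False = True
not (not V xor not S) = not True = False
not K = not True = False
not Q = not True = False
P iff not Q = False iff False = True
not U = not True = False
not U -> Q = False -> True = True
(P iff not Q) and (not U -> Q) = True and True = True
not K -> ((P iff not Q) and (not U -> Q)) = False -> True = True
not (not V xor not S) and (not K -> ((P iff not Q) and (not U -> Q))) = False and True = False
Hence #2 is false.

#1 F / #2 F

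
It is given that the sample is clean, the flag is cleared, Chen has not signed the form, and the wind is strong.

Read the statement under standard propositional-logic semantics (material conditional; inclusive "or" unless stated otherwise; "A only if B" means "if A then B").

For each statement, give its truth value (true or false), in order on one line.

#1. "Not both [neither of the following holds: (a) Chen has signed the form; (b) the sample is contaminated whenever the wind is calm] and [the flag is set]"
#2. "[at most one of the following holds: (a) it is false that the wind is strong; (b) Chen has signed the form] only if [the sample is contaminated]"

#1 T; #2 F

Let R = "Chen has signed the form" (F), Q = "the wind is strong" (T), G = "the sample is contaminated" (F), D = "the flag is set" (F).

#1: This is (R ↓ (¬Q → G)) ↑ D.

¬Q = ¬T = F
¬Q → G = F → F = T
R ↓ (¬Q → G) = F ↓ T = F
(R ↓ (¬Q → G)) ↑ D = F ↑ F = T
Thus #1 is true.

#2: In symbols: (¬Q ↑ R) → G

¬Q = ¬T = F
¬Q ↑ R = F ↑ F = T
(¬Q ↑ R) → G = T → F = F
Hence #2 is false.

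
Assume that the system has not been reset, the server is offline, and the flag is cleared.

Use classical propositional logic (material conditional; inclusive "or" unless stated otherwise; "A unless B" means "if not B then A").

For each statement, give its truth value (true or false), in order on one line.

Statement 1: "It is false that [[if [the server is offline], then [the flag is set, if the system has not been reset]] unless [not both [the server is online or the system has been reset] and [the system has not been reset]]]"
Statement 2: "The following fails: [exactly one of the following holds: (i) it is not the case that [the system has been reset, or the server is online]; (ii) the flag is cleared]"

Statement 1 false / Statement 2 true

Let Q = "the server is online" (F), S = "the system has been reset" (F), M = "the flag is set" (F).

Statement 1: Formalization: ~((~Q -> (~S -> M)) | ((Q | S) nand ~S))

~Q = ~F = T
~S = ~F = T
~S -> M = T -> F = F
~Q -> (~S -> M) = T -> F = F
Q | S = F | F = F
~S = ~F = T
(Q | S) nand ~S = F nand T = T
(~Q -> (~S -> M)) | ((Q | S) nand ~S) = F | T = T
~((~Q -> (~S -> M)) | ((Q | S) nand ~S)) = ~T = F
Thus Statement 1 is false.

Statement 2: In symbols: ~(~(S | Q) xor ~M)

S | Q = F | F = F
~(S | Q) = ~F = T
~M = ~F = T
~(S | Q) xor ~M = T xor T = F
~(~(S | Q) xor ~M) = ~F = T
Hence Statement 2 is true.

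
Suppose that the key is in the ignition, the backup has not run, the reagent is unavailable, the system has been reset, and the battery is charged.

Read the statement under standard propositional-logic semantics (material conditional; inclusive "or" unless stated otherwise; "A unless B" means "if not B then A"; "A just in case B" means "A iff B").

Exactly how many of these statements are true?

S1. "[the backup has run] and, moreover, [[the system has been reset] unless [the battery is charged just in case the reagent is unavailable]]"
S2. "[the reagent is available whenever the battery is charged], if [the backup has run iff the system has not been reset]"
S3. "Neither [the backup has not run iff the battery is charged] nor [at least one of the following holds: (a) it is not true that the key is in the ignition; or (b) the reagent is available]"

Let W = "the backup has run" (F), G = "the system has been reset" (T), M = "the battery is charged" (T), H = "the reagent is available" (F), D = "the key is in the ignition" (T).

S1: Formalization: W ∧ (G ∨ (M ↔ ¬H))

¬H = ¬F = T
M ↔ ¬H = T ↔ T = T
G ∨ (M ↔ ¬H) = T ∨ T = T
W ∧ (G ∨ (M ↔ ¬H)) = F ∧ T = F
Thus S1 is false.

S2: This is (W ↔ ¬G) → (M → H).

¬G = ¬T = F
W ↔ ¬G = F ↔ F = T
M → H = T → F = F
(W ↔ ¬G) → (M → H) = T → F = F
Thus S2 is false.

S3: Formalization: (¬W ↔ M) ↓ (¬D ∨ H)

¬W = ¬F = T
¬W ↔ M = T ↔ T = T
¬D = ¬T = F
¬D ∨ H = F ∨ F = F
(¬W ↔ M) ↓ (¬D ∨ H) = T ↓ F = F
So S3 is false.

True statements: 0 (none).

0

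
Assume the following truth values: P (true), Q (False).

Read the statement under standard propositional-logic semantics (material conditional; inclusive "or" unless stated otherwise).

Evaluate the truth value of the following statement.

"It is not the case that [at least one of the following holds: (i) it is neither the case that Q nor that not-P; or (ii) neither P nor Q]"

In symbols: ¬((Q ↓ ¬P) ∨ (P ↓ Q))

¬P = ¬T = F
Q ↓ ¬P = F ↓ F = T
P ↓ Q = T ↓ F = F
(Q ↓ ¬P) ∨ (P ↓ Q) = T ∨ F = T
¬((Q ↓ ¬P) ∨ (P ↓ Q)) = ¬T = F

The statement is false.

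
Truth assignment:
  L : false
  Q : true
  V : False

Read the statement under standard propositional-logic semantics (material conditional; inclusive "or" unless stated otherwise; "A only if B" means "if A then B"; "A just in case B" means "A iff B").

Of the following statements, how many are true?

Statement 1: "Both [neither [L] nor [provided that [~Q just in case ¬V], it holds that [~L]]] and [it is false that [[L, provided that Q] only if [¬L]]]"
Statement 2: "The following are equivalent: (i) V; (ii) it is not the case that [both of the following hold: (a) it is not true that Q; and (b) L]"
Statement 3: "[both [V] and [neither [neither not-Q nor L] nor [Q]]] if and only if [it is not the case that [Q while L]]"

0

Statement 1: Formalization: (L ↓ ((¬Q ↔ ¬V) → ¬L)) ∧ ¬((Q → L) → ¬L)

¬Q = ¬T = F
¬V = ¬F = T
¬Q ↔ ¬V = F ↔ T = F
¬L = ¬F = T
(¬Q ↔ ¬V) → ¬L = F → T = T
L ↓ ((¬Q ↔ ¬V) → ¬L) = F ↓ T = F
Q → L = T → F = F
¬L = ¬F = T
(Q → L) → ¬L = F → T = T
¬((Q → L) → ¬L) = ¬T = F
(L ↓ ((¬Q ↔ ¬V) → ¬L)) ∧ ¬((Q → L) → ¬L) = F ∧ F = F
Hence Statement 1 is false.

Statement 2: Formalization: V ↔ ¬(¬Q ∧ L)

¬Q = ¬T = F
¬Q ∧ L = F ∧ F = F
¬(¬Q ∧ L) = ¬F = T
V ↔ ¬(¬Q ∧ L) = F ↔ T = F
Hence Statement 2 is false.

Statement 3: In symbols: (V ∧ ((¬Q ↓ L) ↓ Q)) ↔ ¬(Q ∧ L)

¬Q = ¬T = F
¬Q ↓ L = F ↓ F = T
(¬Q ↓ L) ↓ Q = T ↓ T = F
V ∧ ((¬Q ↓ L) ↓ Q) = F ∧ F = F
Q ∧ L = T ∧ F = F
¬(Q ∧ L) = ¬F = T
(V ∧ ((¬Q ↓ L) ↓ Q)) ↔ ¬(Q ∧ L) = F ↔ T = F
Thus Statement 3 is false.

True statements: 0 (none).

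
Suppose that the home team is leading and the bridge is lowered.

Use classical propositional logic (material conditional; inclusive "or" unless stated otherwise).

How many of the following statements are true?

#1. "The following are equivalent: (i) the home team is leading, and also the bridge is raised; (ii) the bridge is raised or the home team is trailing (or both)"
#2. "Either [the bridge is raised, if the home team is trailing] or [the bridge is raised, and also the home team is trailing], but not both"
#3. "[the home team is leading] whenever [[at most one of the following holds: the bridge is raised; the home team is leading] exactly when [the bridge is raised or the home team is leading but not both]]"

3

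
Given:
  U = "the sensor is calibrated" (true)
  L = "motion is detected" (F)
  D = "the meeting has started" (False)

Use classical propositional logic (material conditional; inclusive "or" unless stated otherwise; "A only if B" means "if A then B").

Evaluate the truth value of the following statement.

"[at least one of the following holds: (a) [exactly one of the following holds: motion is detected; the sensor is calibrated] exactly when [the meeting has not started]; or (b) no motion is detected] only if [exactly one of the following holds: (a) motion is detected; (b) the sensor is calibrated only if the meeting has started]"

This is (((L xor U) iff not D) or not L) -> (L xor (U -> D)).

L xor U = False xor True = True
not D = not False = True
(L xor U) iff not D = True iff True = True
not L = not False = True
((L xor U) iff not D) or not L = True or True = True
U -> D = True -> False = False
L xor (U -> D) = False xor False = False
(((L xor U) iff not D) or not L) -> (L xor (U -> D)) = True -> False = False

False.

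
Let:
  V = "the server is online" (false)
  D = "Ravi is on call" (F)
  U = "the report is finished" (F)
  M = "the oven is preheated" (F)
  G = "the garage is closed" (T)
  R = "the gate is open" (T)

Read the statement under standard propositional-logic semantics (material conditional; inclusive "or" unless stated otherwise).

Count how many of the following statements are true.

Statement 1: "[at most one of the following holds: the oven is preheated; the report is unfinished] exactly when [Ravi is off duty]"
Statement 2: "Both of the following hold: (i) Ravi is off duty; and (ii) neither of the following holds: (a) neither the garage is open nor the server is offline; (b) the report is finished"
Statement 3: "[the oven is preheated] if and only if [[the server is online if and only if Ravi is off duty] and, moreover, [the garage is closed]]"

Statement 1: Parsed as (M nand ~U) <-> ~D

~U = ~F = T
M nand ~U = F nand T = T
~D = ~F = T
(M nand ~U) <-> ~D = T <-> T = T
So Statement 1 is true.

Statement 2: In symbols: ~D & ((~G nor ~V) nor U)

~D = ~F = T
~G = ~T = F
~V = ~F = T
~G nor ~V = F nor T = F
(~G nor ~V) nor U = F nor F = T
~D & ((~G nor ~V) nor U) = T & T = T
Thus Statement 2 is true.

Statement 3: Formalization: M <-> ((V <-> ~D) & G)

~D = ~F = T
V <-> ~D = F <-> T = F
(V <-> ~D) & G = F & T = F
M <-> ((V <-> ~D) & G) = F <-> F = T
Hence Statement 3 is true.

Count: 3.

3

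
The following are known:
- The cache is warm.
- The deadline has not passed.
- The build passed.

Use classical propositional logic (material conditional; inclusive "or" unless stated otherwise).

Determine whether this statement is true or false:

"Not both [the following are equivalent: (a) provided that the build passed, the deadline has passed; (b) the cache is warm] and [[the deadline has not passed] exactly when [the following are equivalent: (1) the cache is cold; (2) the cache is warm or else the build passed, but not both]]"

The statement is true.

Let R = "the build passed" (T), Q = "the deadline has passed" (F), P = "the cache is warm" (T).
Parsed as ((R → Q) ↔ P) ↑ (¬Q ↔ (¬P ↔ (P ⊕ R)))

R → Q = T → F = F
(R → Q) ↔ P = F ↔ T = F
¬Q = ¬F = T
¬P = ¬T = F
P ⊕ R = T ⊕ T = F
¬P ↔ (P ⊕ R) = F ↔ F = T
¬Q ↔ (¬P ↔ (P ⊕ R)) = T ↔ T = T
((R → Q) ↔ P) ↑ (¬Q ↔ (¬P ↔ (P ⊕ R))) = F ↑ T = T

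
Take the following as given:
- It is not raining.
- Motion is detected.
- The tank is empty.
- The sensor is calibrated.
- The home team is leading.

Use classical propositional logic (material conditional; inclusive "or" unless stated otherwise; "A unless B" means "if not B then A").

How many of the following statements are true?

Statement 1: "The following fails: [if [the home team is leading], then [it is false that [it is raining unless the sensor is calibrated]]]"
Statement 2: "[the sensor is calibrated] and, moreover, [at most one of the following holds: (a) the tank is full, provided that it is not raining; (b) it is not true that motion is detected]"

2

Let H = "the home team is leading" (True), P = "it is raining" (False), K = "the sensor is calibrated" (True), U = "the tank is full" (False), M = "motion is detected" (True).

Statement 1: In symbols: not (H -> not (P or K))

P or K = False or True = True
not (P or K) = not True = False
H -> not (P or K) = True -> False = False
not (H -> not (P or K)) = not False = True
Thus Statement 1 is true.

Statement 2: Parsed as K and ((not P -> U) nand not M)

not P = not False = True
not P -> U = True -> False = False
not M = not True = False
(not P -> U) nand not M = False nand False = True
K and ((not P -> U) nand not M) = True and True = True
Thus Statement 2 is true.

True statements: 2 (Statement 1, Statement 2).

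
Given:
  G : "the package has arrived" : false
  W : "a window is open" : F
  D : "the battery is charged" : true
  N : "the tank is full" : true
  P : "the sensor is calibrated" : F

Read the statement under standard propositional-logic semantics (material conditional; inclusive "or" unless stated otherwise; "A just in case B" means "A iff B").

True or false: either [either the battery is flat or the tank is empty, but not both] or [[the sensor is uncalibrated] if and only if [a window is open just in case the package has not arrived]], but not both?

False

Formalization: (not D xor not N) xor (not P iff (W iff not G))

not D = not True = False
not N = not True = False
not D xor not N = False xor False = False
not P = not False = True
not G = not False = True
W iff not G = False iff True = False
not P iff (W iff not G) = True iff False = False
(not D xor not N) xor (not P iff (W iff not G)) = False xor False = False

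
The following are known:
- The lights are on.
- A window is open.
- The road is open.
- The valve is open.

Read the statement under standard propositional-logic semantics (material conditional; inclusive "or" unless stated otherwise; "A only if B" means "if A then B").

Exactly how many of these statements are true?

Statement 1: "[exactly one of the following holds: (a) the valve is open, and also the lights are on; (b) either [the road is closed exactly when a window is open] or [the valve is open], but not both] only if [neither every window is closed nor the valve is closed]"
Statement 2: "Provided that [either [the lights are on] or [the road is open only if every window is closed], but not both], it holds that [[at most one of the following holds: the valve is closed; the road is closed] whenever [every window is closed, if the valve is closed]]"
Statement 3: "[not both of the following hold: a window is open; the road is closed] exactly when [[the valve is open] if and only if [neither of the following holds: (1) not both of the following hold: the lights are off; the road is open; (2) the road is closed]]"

2

Let S = "the valve is open" (True), P = "the lights are on" (True), R = "the road is closed" (False), Q = "a window is open" (True).

Statement 1: Formalization: ((S and P) xor ((R iff Q) xor S)) -> (not Q nor not S)

S and P = True and True = True
R iff Q = False iff True = False
(R iff Q) xor S = False xor True = True
(S and P) xor ((R iff Q) xor S) = True xor True = False
not Q = not True = False
not S = not True = False
not Q nor not S = False nor False = True
((S and P) xor ((R iff Q) xor S)) -> (not Q nor not S) = False -> True = True
Hence Statement 1 is true.

Statement 2: This is (P xor (not R -> not Q)) -> ((not S -> not Q) -> (not S nand R)).

not R = not False = True
not Q = not True = False
not R -> not Q = True -> False = False
P xor (not R -> not Q) = True xor False = True
not S = not True = False
not Q = not True = False
not S -> not Q = False -> False = True
not S = not True = False
not S nand R = False nand False = True
(not S -> not Q) -> (not S nand R) = True -> True = True
(P xor (not R -> not Q)) -> ((not S -> not Q) -> (not S nand R)) = True -> True = True
Hence Statement 2 is true.

Statement 3: Parsed as (Q nand R) iff (S iff ((not P nand not R) nor R))

Q nand R = True nand False = True
not P = not True = False
not R = not False = True
not P nand not R = False nand True = True
(not P nand not R) nor R = True nor False = False
S iff ((not P nand not R) nor R) = True iff False = False
(Q nand R) iff (S iff ((not P nand not R) nor R)) = True iff False = False
Thus Statement 3 is false.

Count: 2.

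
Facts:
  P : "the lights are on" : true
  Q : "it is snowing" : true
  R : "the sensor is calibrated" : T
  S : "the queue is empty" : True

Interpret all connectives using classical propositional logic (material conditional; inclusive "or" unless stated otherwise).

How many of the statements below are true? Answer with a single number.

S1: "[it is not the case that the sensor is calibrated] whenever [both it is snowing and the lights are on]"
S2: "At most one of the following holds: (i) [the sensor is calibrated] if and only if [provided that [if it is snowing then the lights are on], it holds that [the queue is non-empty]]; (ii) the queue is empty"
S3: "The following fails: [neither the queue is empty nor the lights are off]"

S1: Formalization: (Q & P) -> ~R

Q & P = T & T = T
~R = ~T = F
(Q & P) -> ~R = T -> F = F
Hence S1 is false.

S2: Parsed as (R <-> ((Q -> P) -> ~S)) nand S

Q -> P = T -> T = T
~S = ~T = F
(Q -> P) -> ~S = T -> F = F
R <-> ((Q -> P) -> ~S) = T <-> F = F
(R <-> ((Q -> P) -> ~S)) nand S = F nand T = T
So S2 is true.

S3: Parsed as ~(S nor ~P)

~P = ~T = F
S nor ~P = T nor F = F
~(S nor ~P) = ~F = T
So S3 is true.

Count: 2.

2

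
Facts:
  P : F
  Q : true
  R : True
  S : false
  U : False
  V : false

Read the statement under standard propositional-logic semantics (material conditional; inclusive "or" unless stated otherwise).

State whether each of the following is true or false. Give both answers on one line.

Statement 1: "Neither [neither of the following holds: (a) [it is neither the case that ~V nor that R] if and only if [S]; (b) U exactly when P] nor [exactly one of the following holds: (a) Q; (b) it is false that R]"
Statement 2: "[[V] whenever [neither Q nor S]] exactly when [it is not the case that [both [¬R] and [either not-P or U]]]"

Statement 1: In symbols: (((not V nor R) iff S) nor (U iff P)) nor (Q xor not R)

not V = not False = True
not V nor R = True nor True = False
(not V nor R) iff S = False iff False = True
U iff P = False iff False = True
((not V nor R) iff S) nor (U iff P) = True nor True = False
not R = not True = False
Q xor not R = True xor False = True
(((not V nor R) iff S) nor (U iff P)) nor (Q xor not R) = False nor True = False
Thus Statement 1 is false.

Statement 2: Formalization: ((Q nor S) -> V) iff not (not R and (not P or U))

Q nor S = True nor False = False
(Q nor S) -> V = False -> False = True
not R = not True = False
not P = not False = True
not P or U = True or False = True
not R and (not P or U) = False and True = False
not (not R and (not P or U)) = not False = True
((Q nor S) -> V) iff not (not R and (not P or U)) = True iff True = True
Hence Statement 2 is true.

Statement 1 False; Statement 2 True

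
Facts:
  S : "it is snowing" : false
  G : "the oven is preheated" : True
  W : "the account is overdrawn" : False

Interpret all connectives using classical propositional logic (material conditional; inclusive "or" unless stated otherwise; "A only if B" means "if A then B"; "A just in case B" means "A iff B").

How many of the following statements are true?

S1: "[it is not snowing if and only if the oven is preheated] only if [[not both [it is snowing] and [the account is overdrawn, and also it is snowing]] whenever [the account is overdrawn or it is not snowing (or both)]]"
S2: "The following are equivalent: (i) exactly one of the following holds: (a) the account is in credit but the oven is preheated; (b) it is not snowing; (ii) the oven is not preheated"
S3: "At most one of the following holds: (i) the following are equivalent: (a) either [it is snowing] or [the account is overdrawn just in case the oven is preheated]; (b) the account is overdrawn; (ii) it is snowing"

3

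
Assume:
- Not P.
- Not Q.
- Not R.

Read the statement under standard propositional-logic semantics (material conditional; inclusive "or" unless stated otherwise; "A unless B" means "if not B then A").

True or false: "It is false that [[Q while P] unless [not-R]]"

False

Parsed as not ((Q and P) or not R)

Q and P = False and False = False
not R = not False = True
(Q and P) or not R = False or True = True
not ((Q and P) or not R) = not True = False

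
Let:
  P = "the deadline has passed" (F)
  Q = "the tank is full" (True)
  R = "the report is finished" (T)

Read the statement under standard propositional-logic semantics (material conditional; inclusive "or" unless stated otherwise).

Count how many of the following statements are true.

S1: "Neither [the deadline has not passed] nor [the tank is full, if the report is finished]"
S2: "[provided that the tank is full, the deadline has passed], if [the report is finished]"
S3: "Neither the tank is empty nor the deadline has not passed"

0

S1: This is ~P nor (R -> Q).

~P = ~F = T
R -> Q = T -> T = T
~P nor (R -> Q) = T nor T = F
So S1 is false.

S2: Parsed as R -> (Q -> P)

Q -> P = T -> F = F
R -> (Q -> P) = T -> F = F
So S2 is false.

S3: Formalization: ~Q nor ~P

~Q = ~T = F
~P = ~F = T
~Q nor ~P = F nor T = F
So S3 is false.

Count: 0.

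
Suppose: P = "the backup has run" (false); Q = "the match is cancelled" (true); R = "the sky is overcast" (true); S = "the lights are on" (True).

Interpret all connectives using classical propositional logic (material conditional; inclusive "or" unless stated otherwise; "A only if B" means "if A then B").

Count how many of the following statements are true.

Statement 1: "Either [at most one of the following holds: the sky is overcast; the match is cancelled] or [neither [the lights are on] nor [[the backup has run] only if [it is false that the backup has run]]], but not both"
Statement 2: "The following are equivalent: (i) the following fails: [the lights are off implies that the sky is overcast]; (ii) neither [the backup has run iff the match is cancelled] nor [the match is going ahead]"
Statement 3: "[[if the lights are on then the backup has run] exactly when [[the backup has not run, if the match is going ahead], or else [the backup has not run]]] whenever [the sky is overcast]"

0

Statement 1: Parsed as (R nand Q) xor (S nor (P -> not P))

R nand Q = True nand True = False
not P = not False = True
P -> not P = False -> True = True
S nor (P -> not P) = True nor True = False
(R nand Q) xor (S nor (P -> not P)) = False xor False = False
Thus Statement 1 is false.

Statement 2: This is not (not S -> R) iff ((P iff Q) nor not Q).

not S = not True = False
not S -> R = False -> True = True
not (not S -> R) = not True = False
P iff Q = False iff True = False
not Q = not True = False
(P iff Q) nor not Q = False nor False = True
not (not S -> R) iff ((P iff Q) nor not Q) = False iff True = False
So Statement 2 is false.

Statement 3: In symbols: R -> ((S -> P) iff ((not Q -> not P) or not P))

S -> P = True -> False = False
not Q = not True = False
not P = not False = True
not Q -> not P = False -> True = True
not P = not False = True
(not Q -> not P) or not P = True or True = True
(S -> P) iff ((not Q -> not P) or not P) = False iff True = False
R -> ((S -> P) iff ((not Q -> not P) or not P)) = True -> False = False
Hence Statement 3 is false.

True statements: 0 (none).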